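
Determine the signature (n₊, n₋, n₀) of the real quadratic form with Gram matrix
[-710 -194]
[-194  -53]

step 0: pivot -710 → sign −
step 1: pivot 3/355 → sign +
signature = (1, 1, 0)

Answer: (1, 1, 0)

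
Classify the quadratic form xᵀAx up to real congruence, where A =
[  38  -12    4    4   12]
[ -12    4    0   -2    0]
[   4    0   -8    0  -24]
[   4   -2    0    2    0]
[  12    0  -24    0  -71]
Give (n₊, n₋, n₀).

step 0: pivot 38 → sign +
step 1: pivot 4/19 → sign +
step 2: pivot -16 → sign −
step 3: pivot 1 → sign +
step 4: row/col 4 already zero → sign 0
signature = (3, 1, 1)

Answer: (3, 1, 1)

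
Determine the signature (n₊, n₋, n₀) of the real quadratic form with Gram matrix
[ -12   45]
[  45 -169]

Answer: (0, 2, 0)

Derivation:
step 0: pivot -12 → sign −
step 1: pivot -1/4 → sign −
signature = (0, 2, 0)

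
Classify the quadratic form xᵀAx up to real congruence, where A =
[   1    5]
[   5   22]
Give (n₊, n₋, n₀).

Answer: (1, 1, 0)

Derivation:
step 0: pivot 1 → sign +
step 1: pivot -3 → sign −
signature = (1, 1, 0)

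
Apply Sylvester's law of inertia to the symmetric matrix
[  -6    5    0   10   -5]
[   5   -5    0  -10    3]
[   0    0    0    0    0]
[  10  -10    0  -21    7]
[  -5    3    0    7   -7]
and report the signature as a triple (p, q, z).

Answer: (0, 4, 1)

Derivation:
step 0: pivot -6 → sign −
step 1: pivot -5/6 → sign −
step 2: pivot -1 → sign −
step 3: pivot -1/5 → sign −
step 4: row/col 4 already zero → sign 0
signature = (0, 4, 1)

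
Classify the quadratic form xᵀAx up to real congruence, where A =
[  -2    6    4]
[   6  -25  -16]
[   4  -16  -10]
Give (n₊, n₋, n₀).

Answer: (1, 2, 0)

Derivation:
step 0: pivot -2 → sign −
step 1: pivot -7 → sign −
step 2: pivot 2/7 → sign +
signature = (1, 2, 0)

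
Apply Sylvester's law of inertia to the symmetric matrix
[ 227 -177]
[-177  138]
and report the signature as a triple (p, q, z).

step 0: pivot 227 → sign +
step 1: pivot -3/227 → sign −
signature = (1, 1, 0)

Answer: (1, 1, 0)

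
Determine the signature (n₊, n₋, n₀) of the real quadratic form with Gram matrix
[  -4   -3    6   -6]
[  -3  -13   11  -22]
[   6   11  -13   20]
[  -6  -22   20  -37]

Answer: (1, 3, 0)

Derivation:
step 0: pivot -4 → sign −
step 1: pivot -43/4 → sign −
step 2: pivot -3/43 → sign −
step 3: pivot 3 → sign +
signature = (1, 3, 0)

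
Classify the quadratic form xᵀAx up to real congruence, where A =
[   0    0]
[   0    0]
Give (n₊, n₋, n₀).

Answer: (0, 0, 2)

Derivation:
step 0: row/col 0 already zero → sign 0
step 1: row/col 1 already zero → sign 0
signature = (0, 0, 2)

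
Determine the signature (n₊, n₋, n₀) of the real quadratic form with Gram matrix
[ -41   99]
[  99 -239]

Answer: (1, 1, 0)

Derivation:
step 0: pivot -41 → sign −
step 1: pivot 2/41 → sign +
signature = (1, 1, 0)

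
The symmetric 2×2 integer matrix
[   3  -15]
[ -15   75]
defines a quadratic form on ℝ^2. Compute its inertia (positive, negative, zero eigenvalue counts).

step 0: pivot 3 → sign +
step 1: row/col 1 already zero → sign 0
signature = (1, 0, 1)

Answer: (1, 0, 1)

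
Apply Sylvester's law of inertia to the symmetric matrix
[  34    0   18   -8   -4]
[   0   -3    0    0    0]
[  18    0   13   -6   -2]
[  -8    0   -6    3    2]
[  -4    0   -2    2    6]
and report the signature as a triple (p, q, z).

Answer: (3, 2, 0)

Derivation:
step 0: pivot 34 → sign +
step 1: pivot -3 → sign −
step 2: pivot 59/17 → sign +
step 3: pivot 13/59 → sign +
step 4: pivot -2/13 → sign −
signature = (3, 2, 0)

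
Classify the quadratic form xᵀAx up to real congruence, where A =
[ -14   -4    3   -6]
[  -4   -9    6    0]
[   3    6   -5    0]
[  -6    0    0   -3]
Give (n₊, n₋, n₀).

step 0: pivot -14 → sign −
step 1: pivot -55/7 → sign −
step 2: pivot -109/110 → sign −
step 3: pivot -3/109 → sign −
signature = (0, 4, 0)

Answer: (0, 4, 0)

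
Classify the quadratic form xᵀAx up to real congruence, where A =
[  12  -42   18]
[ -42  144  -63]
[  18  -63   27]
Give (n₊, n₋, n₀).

step 0: pivot 12 → sign +
step 1: pivot -3 → sign −
step 2: row/col 2 already zero → sign 0
signature = (1, 1, 1)

Answer: (1, 1, 1)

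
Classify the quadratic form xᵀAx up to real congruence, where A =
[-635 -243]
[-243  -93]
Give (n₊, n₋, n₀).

step 0: pivot -635 → sign −
step 1: pivot -6/635 → sign −
signature = (0, 2, 0)

Answer: (0, 2, 0)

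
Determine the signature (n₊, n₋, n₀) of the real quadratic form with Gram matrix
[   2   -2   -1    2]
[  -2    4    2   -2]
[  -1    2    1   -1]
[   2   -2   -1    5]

Answer: (3, 0, 1)

Derivation:
step 0: pivot 2 → sign +
step 1: pivot 2 → sign +
step 2: pivot 3 → sign +
step 3: row/col 3 already zero → sign 0
signature = (3, 0, 1)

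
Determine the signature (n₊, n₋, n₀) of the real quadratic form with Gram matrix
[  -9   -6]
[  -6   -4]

step 0: pivot -9 → sign −
step 1: row/col 1 already zero → sign 0
signature = (0, 1, 1)

Answer: (0, 1, 1)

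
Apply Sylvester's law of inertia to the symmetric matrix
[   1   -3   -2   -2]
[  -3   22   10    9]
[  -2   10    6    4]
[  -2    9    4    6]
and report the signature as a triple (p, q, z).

step 0: pivot 1 → sign +
step 1: pivot 13 → sign +
step 2: pivot 10/13 → sign +
step 3: pivot 1/5 → sign +
signature = (4, 0, 0)

Answer: (4, 0, 0)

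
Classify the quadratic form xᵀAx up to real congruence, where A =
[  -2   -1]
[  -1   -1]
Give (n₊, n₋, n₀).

step 0: pivot -2 → sign −
step 1: pivot -1/2 → sign −
signature = (0, 2, 0)

Answer: (0, 2, 0)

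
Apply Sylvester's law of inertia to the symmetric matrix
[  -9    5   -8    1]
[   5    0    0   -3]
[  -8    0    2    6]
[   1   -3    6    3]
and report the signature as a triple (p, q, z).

Answer: (3, 1, 0)

Derivation:
step 0: pivot -9 → sign −
step 1: pivot 25/9 → sign +
step 2: pivot 2 → sign +
step 3: pivot 6/25 → sign +
signature = (3, 1, 0)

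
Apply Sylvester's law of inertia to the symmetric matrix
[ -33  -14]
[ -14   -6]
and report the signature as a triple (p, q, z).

Answer: (0, 2, 0)

Derivation:
step 0: pivot -33 → sign −
step 1: pivot -2/33 → sign −
signature = (0, 2, 0)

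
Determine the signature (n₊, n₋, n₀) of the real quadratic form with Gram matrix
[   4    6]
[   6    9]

step 0: pivot 4 → sign +
step 1: row/col 1 already zero → sign 0
signature = (1, 0, 1)

Answer: (1, 0, 1)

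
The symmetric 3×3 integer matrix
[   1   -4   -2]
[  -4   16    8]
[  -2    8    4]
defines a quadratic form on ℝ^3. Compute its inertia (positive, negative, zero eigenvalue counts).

Answer: (1, 0, 2)

Derivation:
step 0: pivot 1 → sign +
step 1: row/col 1 already zero → sign 0
step 2: row/col 2 already zero → sign 0
signature = (1, 0, 2)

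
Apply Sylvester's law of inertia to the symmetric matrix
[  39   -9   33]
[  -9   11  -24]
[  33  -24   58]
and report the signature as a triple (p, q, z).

Answer: (2, 1, 0)

Derivation:
step 0: pivot 39 → sign +
step 1: pivot 116/13 → sign +
step 2: pivot -1/116 → sign −
signature = (2, 1, 0)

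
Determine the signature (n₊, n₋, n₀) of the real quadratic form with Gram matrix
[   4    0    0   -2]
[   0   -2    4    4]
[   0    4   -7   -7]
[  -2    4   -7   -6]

step 0: pivot 4 → sign +
step 1: pivot -2 → sign −
step 2: pivot 1 → sign +
step 3: row/col 3 already zero → sign 0
signature = (2, 1, 1)

Answer: (2, 1, 1)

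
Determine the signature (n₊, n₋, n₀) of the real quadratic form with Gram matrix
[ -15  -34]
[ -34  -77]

step 0: pivot -15 → sign −
step 1: pivot 1/15 → sign +
signature = (1, 1, 0)

Answer: (1, 1, 0)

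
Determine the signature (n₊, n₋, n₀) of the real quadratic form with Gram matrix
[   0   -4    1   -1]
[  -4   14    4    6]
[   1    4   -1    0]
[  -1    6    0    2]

Answer: (2, 2, 0)

Derivation:
step 0: pivot 14 → sign +
step 1: pivot -8/7 → sign −
step 2: pivot 15/8 → sign +
step 3: pivot -1/5 → sign −
signature = (2, 2, 0)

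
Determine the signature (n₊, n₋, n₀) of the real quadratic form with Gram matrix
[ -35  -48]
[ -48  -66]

Answer: (0, 2, 0)

Derivation:
step 0: pivot -35 → sign −
step 1: pivot -6/35 → sign −
signature = (0, 2, 0)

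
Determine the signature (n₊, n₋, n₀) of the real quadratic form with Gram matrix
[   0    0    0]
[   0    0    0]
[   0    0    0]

step 0: row/col 0 already zero → sign 0
step 1: row/col 1 already zero → sign 0
step 2: row/col 2 already zero → sign 0
signature = (0, 0, 3)

Answer: (0, 0, 3)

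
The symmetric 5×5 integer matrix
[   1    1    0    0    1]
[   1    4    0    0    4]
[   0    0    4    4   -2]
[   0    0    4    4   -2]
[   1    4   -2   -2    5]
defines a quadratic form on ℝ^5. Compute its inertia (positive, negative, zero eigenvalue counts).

Answer: (3, 0, 2)

Derivation:
step 0: pivot 1 → sign +
step 1: pivot 3 → sign +
step 2: pivot 4 → sign +
step 3: row/col 3 already zero → sign 0
step 4: row/col 4 already zero → sign 0
signature = (3, 0, 2)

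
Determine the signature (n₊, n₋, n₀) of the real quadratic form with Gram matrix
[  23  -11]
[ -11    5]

Answer: (1, 1, 0)

Derivation:
step 0: pivot 23 → sign +
step 1: pivot -6/23 → sign −
signature = (1, 1, 0)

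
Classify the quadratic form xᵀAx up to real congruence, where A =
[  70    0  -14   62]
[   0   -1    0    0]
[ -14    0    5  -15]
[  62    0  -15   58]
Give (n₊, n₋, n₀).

Answer: (3, 1, 0)

Derivation:
step 0: pivot 70 → sign +
step 1: pivot -1 → sign −
step 2: pivot 11/5 → sign +
step 3: pivot 1/77 → sign +
signature = (3, 1, 0)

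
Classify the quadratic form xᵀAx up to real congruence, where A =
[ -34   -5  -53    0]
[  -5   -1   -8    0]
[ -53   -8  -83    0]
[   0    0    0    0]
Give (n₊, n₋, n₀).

step 0: pivot -34 → sign −
step 1: pivot -9/34 → sign −
step 2: pivot -2/9 → sign −
step 3: row/col 3 already zero → sign 0
signature = (0, 3, 1)

Answer: (0, 3, 1)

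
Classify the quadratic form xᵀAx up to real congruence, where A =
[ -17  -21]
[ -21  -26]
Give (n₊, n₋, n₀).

Answer: (0, 2, 0)

Derivation:
step 0: pivot -17 → sign −
step 1: pivot -1/17 → sign −
signature = (0, 2, 0)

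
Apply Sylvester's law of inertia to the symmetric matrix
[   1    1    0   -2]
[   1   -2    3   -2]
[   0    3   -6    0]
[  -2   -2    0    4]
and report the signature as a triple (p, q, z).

step 0: pivot 1 → sign +
step 1: pivot -3 → sign −
step 2: pivot -3 → sign −
step 3: row/col 3 already zero → sign 0
signature = (1, 2, 1)

Answer: (1, 2, 1)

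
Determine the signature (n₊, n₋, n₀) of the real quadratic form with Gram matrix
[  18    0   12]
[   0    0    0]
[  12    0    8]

Answer: (1, 0, 2)

Derivation:
step 0: pivot 18 → sign +
step 1: row/col 1 already zero → sign 0
step 2: row/col 2 already zero → sign 0
signature = (1, 0, 2)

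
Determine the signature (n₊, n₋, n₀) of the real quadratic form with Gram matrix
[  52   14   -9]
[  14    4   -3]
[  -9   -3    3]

Answer: (2, 0, 1)

Derivation:
step 0: pivot 52 → sign +
step 1: pivot 3/13 → sign +
step 2: row/col 2 already zero → sign 0
signature = (2, 0, 1)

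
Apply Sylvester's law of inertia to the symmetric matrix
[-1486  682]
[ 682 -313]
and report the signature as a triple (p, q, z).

step 0: pivot -1486 → sign −
step 1: pivot 3/743 → sign +
signature = (1, 1, 0)

Answer: (1, 1, 0)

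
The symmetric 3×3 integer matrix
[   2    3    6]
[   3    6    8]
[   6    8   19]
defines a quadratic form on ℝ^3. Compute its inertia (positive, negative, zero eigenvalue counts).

step 0: pivot 2 → sign +
step 1: pivot 3/2 → sign +
step 2: pivot 1/3 → sign +
signature = (3, 0, 0)

Answer: (3, 0, 0)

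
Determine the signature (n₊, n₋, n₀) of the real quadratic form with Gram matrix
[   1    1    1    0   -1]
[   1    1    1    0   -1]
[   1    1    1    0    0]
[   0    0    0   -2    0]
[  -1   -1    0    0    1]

Answer: (2, 2, 1)

Derivation:
step 0: pivot 1 → sign +
step 1: pivot -2 → sign −
step 2: pivot 2 → sign +
step 3: pivot -1/2 → sign −
step 4: row/col 4 already zero → sign 0
signature = (2, 2, 1)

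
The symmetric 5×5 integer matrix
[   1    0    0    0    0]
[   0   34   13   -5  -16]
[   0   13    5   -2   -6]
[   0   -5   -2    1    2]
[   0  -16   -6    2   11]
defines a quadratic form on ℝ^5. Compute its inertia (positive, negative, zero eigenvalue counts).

Answer: (4, 0, 1)

Derivation:
step 0: pivot 1 → sign +
step 1: pivot 34 → sign +
step 2: pivot 1/34 → sign +
step 3: pivot 3 → sign +
step 4: row/col 4 already zero → sign 0
signature = (4, 0, 1)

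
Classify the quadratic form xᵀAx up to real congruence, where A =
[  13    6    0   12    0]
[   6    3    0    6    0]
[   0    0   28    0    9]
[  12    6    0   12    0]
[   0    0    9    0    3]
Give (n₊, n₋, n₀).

Answer: (4, 0, 1)

Derivation:
step 0: pivot 13 → sign +
step 1: pivot 3/13 → sign +
step 2: pivot 28 → sign +
step 3: pivot 3/28 → sign +
step 4: row/col 4 already zero → sign 0
signature = (4, 0, 1)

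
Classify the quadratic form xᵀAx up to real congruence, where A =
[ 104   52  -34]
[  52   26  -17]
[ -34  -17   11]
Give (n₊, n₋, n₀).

step 0: pivot 104 → sign +
step 1: pivot -3/26 → sign −
step 2: row/col 2 already zero → sign 0
signature = (1, 1, 1)

Answer: (1, 1, 1)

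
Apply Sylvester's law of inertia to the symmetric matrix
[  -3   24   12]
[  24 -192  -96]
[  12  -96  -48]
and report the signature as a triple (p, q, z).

step 0: pivot -3 → sign −
step 1: row/col 1 already zero → sign 0
step 2: row/col 2 already zero → sign 0
signature = (0, 1, 2)

Answer: (0, 1, 2)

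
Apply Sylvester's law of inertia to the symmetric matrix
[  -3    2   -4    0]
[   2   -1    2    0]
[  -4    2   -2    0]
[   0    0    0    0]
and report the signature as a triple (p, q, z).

Answer: (2, 1, 1)

Derivation:
step 0: pivot -3 → sign −
step 1: pivot 1/3 → sign +
step 2: pivot 2 → sign +
step 3: row/col 3 already zero → sign 0
signature = (2, 1, 1)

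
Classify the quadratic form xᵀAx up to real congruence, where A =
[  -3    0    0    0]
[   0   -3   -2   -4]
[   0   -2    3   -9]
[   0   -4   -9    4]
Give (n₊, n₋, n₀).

Answer: (2, 2, 0)

Derivation:
step 0: pivot -3 → sign −
step 1: pivot -3 → sign −
step 2: pivot 13/3 → sign +
step 3: pivot 1/13 → sign +
signature = (2, 2, 0)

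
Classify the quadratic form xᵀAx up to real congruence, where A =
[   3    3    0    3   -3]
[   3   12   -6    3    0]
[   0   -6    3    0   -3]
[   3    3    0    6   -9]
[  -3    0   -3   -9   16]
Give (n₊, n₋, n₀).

step 0: pivot 3 → sign +
step 1: pivot 9 → sign +
step 2: pivot -1 → sign −
step 3: pivot 3 → sign +
step 4: pivot 1 → sign +
signature = (4, 1, 0)

Answer: (4, 1, 0)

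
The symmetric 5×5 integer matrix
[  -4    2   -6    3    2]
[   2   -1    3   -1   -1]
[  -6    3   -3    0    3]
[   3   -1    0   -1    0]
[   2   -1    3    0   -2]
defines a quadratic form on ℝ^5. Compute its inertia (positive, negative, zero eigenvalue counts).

Answer: (2, 3, 0)

Derivation:
step 0: pivot -4 → sign −
step 1: pivot 6 → sign +
step 2: pivot -17/8 → sign −
step 3: pivot 2/17 → sign +
step 4: pivot -1 → sign −
signature = (2, 3, 0)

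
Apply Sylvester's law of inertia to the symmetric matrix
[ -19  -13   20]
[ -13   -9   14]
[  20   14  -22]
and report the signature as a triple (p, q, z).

Answer: (0, 2, 1)

Derivation:
step 0: pivot -19 → sign −
step 1: pivot -2/19 → sign −
step 2: row/col 2 already zero → sign 0
signature = (0, 2, 1)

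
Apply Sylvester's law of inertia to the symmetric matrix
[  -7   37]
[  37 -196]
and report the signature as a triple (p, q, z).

step 0: pivot -7 → sign −
step 1: pivot -3/7 → sign −
signature = (0, 2, 0)

Answer: (0, 2, 0)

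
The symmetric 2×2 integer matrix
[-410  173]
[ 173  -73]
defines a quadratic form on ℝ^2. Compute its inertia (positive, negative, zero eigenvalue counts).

Answer: (0, 2, 0)

Derivation:
step 0: pivot -410 → sign −
step 1: pivot -1/410 → sign −
signature = (0, 2, 0)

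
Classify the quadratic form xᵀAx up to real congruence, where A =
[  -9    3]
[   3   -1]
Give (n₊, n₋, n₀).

step 0: pivot -9 → sign −
step 1: row/col 1 already zero → sign 0
signature = (0, 1, 1)

Answer: (0, 1, 1)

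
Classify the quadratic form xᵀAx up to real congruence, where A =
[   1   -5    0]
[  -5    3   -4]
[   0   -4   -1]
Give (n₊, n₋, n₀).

step 0: pivot 1 → sign +
step 1: pivot -22 → sign −
step 2: pivot -3/11 → sign −
signature = (1, 2, 0)

Answer: (1, 2, 0)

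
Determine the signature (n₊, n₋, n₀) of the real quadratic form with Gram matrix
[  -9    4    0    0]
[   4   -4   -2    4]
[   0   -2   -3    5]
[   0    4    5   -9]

step 0: pivot -9 → sign −
step 1: pivot -20/9 → sign −
step 2: pivot -6/5 → sign −
step 3: pivot -1/6 → sign −
signature = (0, 4, 0)

Answer: (0, 4, 0)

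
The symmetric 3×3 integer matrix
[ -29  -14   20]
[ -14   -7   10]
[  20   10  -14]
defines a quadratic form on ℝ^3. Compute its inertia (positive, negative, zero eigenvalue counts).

step 0: pivot -29 → sign −
step 1: pivot -7/29 → sign −
step 2: pivot 2/7 → sign +
signature = (1, 2, 0)

Answer: (1, 2, 0)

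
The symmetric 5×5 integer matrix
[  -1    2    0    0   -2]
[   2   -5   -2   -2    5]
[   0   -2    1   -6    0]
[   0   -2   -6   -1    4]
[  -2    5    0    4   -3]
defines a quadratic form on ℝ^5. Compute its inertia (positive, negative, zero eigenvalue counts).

step 0: pivot -1 → sign −
step 1: pivot -1 → sign −
step 2: pivot 5 → sign +
step 3: pivot 11/5 → sign +
step 4: pivot 6/11 → sign +
signature = (3, 2, 0)

Answer: (3, 2, 0)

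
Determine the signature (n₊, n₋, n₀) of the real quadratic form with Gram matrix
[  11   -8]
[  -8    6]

step 0: pivot 11 → sign +
step 1: pivot 2/11 → sign +
signature = (2, 0, 0)

Answer: (2, 0, 0)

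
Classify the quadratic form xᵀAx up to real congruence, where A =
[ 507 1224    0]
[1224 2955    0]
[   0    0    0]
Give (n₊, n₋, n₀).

Answer: (2, 0, 1)

Derivation:
step 0: pivot 507 → sign +
step 1: pivot 3/169 → sign +
step 2: row/col 2 already zero → sign 0
signature = (2, 0, 1)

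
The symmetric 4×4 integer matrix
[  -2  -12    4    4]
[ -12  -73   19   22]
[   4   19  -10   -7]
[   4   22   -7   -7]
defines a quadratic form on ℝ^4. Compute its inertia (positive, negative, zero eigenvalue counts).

Answer: (1, 3, 0)

Derivation:
step 0: pivot -2 → sign −
step 1: pivot -1 → sign −
step 2: pivot 23 → sign +
step 3: pivot -6/23 → sign −
signature = (1, 3, 0)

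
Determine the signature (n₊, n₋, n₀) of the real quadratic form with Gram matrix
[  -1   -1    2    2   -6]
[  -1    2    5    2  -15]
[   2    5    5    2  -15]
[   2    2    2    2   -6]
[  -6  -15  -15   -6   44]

step 0: pivot -1 → sign −
step 1: pivot 3 → sign +
step 2: pivot 6 → sign +
step 3: pivot -1 → sign −
step 4: row/col 4 already zero → sign 0
signature = (2, 2, 1)

Answer: (2, 2, 1)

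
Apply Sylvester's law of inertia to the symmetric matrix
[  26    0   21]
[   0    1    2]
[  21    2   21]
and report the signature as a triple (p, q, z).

step 0: pivot 26 → sign +
step 1: pivot 1 → sign +
step 2: pivot 1/26 → sign +
signature = (3, 0, 0)

Answer: (3, 0, 0)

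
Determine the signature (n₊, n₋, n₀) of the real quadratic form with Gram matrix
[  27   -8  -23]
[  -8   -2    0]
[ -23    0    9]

Answer: (2, 1, 0)

Derivation:
step 0: pivot 27 → sign +
step 1: pivot -118/27 → sign −
step 2: pivot 2/59 → sign +
signature = (2, 1, 0)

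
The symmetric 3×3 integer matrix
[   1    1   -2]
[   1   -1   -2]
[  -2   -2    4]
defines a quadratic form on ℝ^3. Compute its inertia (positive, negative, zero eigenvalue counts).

step 0: pivot 1 → sign +
step 1: pivot -2 → sign −
step 2: row/col 2 already zero → sign 0
signature = (1, 1, 1)

Answer: (1, 1, 1)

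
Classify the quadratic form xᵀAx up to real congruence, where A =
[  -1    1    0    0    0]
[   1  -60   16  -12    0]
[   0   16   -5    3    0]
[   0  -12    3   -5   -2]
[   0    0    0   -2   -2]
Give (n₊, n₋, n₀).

step 0: pivot -1 → sign −
step 1: pivot -59 → sign −
step 2: pivot -39/59 → sign −
step 3: pivot -32/13 → sign −
step 4: pivot -3/8 → sign −
signature = (0, 5, 0)

Answer: (0, 5, 0)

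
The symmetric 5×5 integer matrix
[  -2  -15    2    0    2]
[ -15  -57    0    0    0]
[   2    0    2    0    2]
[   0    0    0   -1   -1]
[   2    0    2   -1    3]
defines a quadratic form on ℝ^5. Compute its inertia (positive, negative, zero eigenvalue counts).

Answer: (2, 3, 0)

Derivation:
step 0: pivot -2 → sign −
step 1: pivot 111/2 → sign +
step 2: pivot -2/37 → sign −
step 3: pivot -1 → sign −
step 4: pivot 2 → sign +
signature = (2, 3, 0)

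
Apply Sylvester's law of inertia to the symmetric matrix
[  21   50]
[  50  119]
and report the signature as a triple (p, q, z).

step 0: pivot 21 → sign +
step 1: pivot -1/21 → sign −
signature = (1, 1, 0)

Answer: (1, 1, 0)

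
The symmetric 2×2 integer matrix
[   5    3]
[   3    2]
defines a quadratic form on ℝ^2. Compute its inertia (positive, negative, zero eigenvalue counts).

step 0: pivot 5 → sign +
step 1: pivot 1/5 → sign +
signature = (2, 0, 0)

Answer: (2, 0, 0)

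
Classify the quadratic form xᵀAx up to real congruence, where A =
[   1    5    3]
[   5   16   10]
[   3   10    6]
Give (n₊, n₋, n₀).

step 0: pivot 1 → sign +
step 1: pivot -9 → sign −
step 2: pivot -2/9 → sign −
signature = (1, 2, 0)

Answer: (1, 2, 0)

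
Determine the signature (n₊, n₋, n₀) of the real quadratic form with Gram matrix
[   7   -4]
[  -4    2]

step 0: pivot 7 → sign +
step 1: pivot -2/7 → sign −
signature = (1, 1, 0)

Answer: (1, 1, 0)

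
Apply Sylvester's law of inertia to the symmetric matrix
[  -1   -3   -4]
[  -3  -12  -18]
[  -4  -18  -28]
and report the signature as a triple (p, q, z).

step 0: pivot -1 → sign −
step 1: pivot -3 → sign −
step 2: row/col 2 already zero → sign 0
signature = (0, 2, 1)

Answer: (0, 2, 1)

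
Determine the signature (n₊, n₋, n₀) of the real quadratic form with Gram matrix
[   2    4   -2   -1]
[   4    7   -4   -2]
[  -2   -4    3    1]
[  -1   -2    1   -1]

step 0: pivot 2 → sign +
step 1: pivot -1 → sign −
step 2: pivot 1 → sign +
step 3: pivot -3/2 → sign −
signature = (2, 2, 0)

Answer: (2, 2, 0)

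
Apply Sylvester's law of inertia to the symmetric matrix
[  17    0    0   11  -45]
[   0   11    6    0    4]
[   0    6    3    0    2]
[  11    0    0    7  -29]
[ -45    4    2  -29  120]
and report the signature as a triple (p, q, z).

step 0: pivot 17 → sign +
step 1: pivot 11 → sign +
step 2: pivot -3/11 → sign −
step 3: pivot -2/17 → sign −
step 4: pivot -1/3 → sign −
signature = (2, 3, 0)

Answer: (2, 3, 0)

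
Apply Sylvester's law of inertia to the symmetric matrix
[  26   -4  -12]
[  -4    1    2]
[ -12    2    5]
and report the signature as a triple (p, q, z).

step 0: pivot 26 → sign +
step 1: pivot 5/13 → sign +
step 2: pivot -3/5 → sign −
signature = (2, 1, 0)

Answer: (2, 1, 0)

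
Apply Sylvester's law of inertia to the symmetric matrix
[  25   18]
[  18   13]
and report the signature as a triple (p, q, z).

step 0: pivot 25 → sign +
step 1: pivot 1/25 → sign +
signature = (2, 0, 0)

Answer: (2, 0, 0)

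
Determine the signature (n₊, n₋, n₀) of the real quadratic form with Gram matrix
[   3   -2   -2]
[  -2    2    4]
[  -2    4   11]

Answer: (2, 1, 0)

Derivation:
step 0: pivot 3 → sign +
step 1: pivot 2/3 → sign +
step 2: pivot -1 → sign −
signature = (2, 1, 0)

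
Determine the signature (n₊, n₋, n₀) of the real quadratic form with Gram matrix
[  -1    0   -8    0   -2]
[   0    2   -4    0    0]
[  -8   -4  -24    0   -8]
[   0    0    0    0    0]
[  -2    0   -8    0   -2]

step 0: pivot -1 → sign −
step 1: pivot 2 → sign +
step 2: pivot 32 → sign +
step 3: row/col 3 already zero → sign 0
step 4: row/col 4 already zero → sign 0
signature = (2, 1, 2)

Answer: (2, 1, 2)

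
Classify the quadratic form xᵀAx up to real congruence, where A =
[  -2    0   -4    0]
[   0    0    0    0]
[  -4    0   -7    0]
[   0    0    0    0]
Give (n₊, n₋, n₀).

step 0: pivot -2 → sign −
step 1: pivot 1 → sign +
step 2: row/col 2 already zero → sign 0
step 3: row/col 3 already zero → sign 0
signature = (1, 1, 2)

Answer: (1, 1, 2)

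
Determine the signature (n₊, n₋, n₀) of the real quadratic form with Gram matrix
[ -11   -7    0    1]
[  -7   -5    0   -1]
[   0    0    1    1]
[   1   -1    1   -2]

step 0: pivot -11 → sign −
step 1: pivot -6/11 → sign −
step 2: pivot 1 → sign +
step 3: pivot 2 → sign +
signature = (2, 2, 0)

Answer: (2, 2, 0)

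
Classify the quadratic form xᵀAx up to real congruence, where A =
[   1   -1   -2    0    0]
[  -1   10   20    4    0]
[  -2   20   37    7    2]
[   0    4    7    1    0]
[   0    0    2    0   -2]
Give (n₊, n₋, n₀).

Answer: (3, 2, 0)

Derivation:
step 0: pivot 1 → sign +
step 1: pivot 9 → sign +
step 2: pivot -3 → sign −
step 3: pivot -4/9 → sign −
step 4: pivot 1/3 → sign +
signature = (3, 2, 0)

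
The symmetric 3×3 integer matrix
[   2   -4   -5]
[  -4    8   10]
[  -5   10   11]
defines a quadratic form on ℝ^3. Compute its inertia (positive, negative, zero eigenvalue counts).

Answer: (1, 1, 1)

Derivation:
step 0: pivot 2 → sign +
step 1: pivot -3/2 → sign −
step 2: row/col 2 already zero → sign 0
signature = (1, 1, 1)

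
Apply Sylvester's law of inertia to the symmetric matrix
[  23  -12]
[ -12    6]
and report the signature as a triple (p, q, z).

Answer: (1, 1, 0)

Derivation:
step 0: pivot 23 → sign +
step 1: pivot -6/23 → sign −
signature = (1, 1, 0)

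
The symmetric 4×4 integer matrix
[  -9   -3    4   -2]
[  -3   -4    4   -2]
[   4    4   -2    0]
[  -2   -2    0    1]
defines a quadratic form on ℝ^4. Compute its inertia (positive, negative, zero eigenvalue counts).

Answer: (2, 2, 0)

Derivation:
step 0: pivot -9 → sign −
step 1: pivot -3 → sign −
step 2: pivot 58/27 → sign +
step 3: pivot 1/29 → sign +
signature = (2, 2, 0)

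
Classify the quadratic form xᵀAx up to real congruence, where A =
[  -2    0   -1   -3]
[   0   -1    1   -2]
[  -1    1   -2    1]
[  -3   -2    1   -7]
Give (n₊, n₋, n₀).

step 0: pivot -2 → sign −
step 1: pivot -1 → sign −
step 2: pivot -1/2 → sign −
step 3: pivot 2 → sign +
signature = (1, 3, 0)

Answer: (1, 3, 0)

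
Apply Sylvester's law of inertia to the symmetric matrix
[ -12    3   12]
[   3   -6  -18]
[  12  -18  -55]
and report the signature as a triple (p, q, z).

Answer: (0, 3, 0)

Derivation:
step 0: pivot -12 → sign −
step 1: pivot -21/4 → sign −
step 2: pivot -1/7 → sign −
signature = (0, 3, 0)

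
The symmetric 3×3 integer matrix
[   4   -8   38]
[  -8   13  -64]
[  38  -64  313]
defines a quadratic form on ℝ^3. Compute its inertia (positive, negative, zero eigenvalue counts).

step 0: pivot 4 → sign +
step 1: pivot -3 → sign −
step 2: row/col 2 already zero → sign 0
signature = (1, 1, 1)

Answer: (1, 1, 1)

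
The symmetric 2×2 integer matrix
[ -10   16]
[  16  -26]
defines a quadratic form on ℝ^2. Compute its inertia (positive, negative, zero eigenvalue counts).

Answer: (0, 2, 0)

Derivation:
step 0: pivot -10 → sign −
step 1: pivot -2/5 → sign −
signature = (0, 2, 0)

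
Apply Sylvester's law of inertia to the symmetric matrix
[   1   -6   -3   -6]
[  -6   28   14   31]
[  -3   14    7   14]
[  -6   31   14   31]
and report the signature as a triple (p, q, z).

step 0: pivot 1 → sign +
step 1: pivot -8 → sign −
step 2: pivot -15/8 → sign −
step 3: pivot 6/5 → sign +
signature = (2, 2, 0)

Answer: (2, 2, 0)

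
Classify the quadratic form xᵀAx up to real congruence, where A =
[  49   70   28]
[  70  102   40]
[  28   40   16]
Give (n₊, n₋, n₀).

Answer: (2, 0, 1)

Derivation:
step 0: pivot 49 → sign +
step 1: pivot 2 → sign +
step 2: row/col 2 already zero → sign 0
signature = (2, 0, 1)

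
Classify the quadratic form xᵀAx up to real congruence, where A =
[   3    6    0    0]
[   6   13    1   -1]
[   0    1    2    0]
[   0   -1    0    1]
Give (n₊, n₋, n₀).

Answer: (3, 1, 0)

Derivation:
step 0: pivot 3 → sign +
step 1: pivot 1 → sign +
step 2: pivot 1 → sign +
step 3: pivot -1 → sign −
signature = (3, 1, 0)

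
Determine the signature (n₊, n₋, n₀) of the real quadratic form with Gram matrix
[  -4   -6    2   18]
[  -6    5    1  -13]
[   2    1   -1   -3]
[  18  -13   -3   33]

Answer: (1, 2, 1)

Derivation:
step 0: pivot -4 → sign −
step 1: pivot 14 → sign +
step 2: pivot -2/7 → sign −
step 3: row/col 3 already zero → sign 0
signature = (1, 2, 1)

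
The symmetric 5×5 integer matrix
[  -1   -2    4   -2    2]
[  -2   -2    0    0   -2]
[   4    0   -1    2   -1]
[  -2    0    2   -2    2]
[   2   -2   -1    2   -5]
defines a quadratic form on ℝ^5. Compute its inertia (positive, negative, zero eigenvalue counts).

step 0: pivot -1 → sign −
step 1: pivot 2 → sign +
step 2: pivot -17 → sign −
step 3: pivot -2/17 → sign −
step 4: pivot -2 → sign −
signature = (1, 4, 0)

Answer: (1, 4, 0)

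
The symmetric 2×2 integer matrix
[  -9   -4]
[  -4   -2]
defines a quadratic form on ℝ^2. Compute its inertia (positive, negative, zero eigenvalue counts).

Answer: (0, 2, 0)

Derivation:
step 0: pivot -9 → sign −
step 1: pivot -2/9 → sign −
signature = (0, 2, 0)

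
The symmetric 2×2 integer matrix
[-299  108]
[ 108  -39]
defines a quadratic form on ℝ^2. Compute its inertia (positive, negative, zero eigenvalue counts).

step 0: pivot -299 → sign −
step 1: pivot 3/299 → sign +
signature = (1, 1, 0)

Answer: (1, 1, 0)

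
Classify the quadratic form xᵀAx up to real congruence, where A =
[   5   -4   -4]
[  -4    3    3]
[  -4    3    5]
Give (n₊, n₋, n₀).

Answer: (2, 1, 0)

Derivation:
step 0: pivot 5 → sign +
step 1: pivot -1/5 → sign −
step 2: pivot 2 → sign +
signature = (2, 1, 0)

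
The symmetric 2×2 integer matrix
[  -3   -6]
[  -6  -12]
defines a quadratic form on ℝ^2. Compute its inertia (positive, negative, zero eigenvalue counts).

step 0: pivot -3 → sign −
step 1: row/col 1 already zero → sign 0
signature = (0, 1, 1)

Answer: (0, 1, 1)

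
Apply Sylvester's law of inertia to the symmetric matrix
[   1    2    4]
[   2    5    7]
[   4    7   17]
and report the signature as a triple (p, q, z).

step 0: pivot 1 → sign +
step 1: pivot 1 → sign +
step 2: row/col 2 already zero → sign 0
signature = (2, 0, 1)

Answer: (2, 0, 1)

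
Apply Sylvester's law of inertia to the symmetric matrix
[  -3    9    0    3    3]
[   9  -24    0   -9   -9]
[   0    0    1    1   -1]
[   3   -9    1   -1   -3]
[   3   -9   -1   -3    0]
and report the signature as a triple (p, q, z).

Answer: (4, 1, 0)

Derivation:
step 0: pivot -3 → sign −
step 1: pivot 3 → sign +
step 2: pivot 1 → sign +
step 3: pivot 1 → sign +
step 4: pivot 1 → sign +
signature = (4, 1, 0)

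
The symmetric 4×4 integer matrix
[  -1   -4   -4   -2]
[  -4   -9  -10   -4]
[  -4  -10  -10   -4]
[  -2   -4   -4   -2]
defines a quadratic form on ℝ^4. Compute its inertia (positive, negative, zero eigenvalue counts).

Answer: (2, 2, 0)

Derivation:
step 0: pivot -1 → sign −
step 1: pivot 7 → sign +
step 2: pivot 6/7 → sign +
step 3: pivot -2/3 → sign −
signature = (2, 2, 0)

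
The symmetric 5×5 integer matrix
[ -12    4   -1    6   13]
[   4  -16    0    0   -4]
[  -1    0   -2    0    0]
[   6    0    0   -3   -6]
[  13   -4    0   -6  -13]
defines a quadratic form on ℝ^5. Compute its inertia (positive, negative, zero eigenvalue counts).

step 0: pivot -12 → sign −
step 1: pivot -44/3 → sign −
step 2: pivot -21/11 → sign −
step 3: pivot 3/7 → sign +
step 4: row/col 4 already zero → sign 0
signature = (1, 3, 1)

Answer: (1, 3, 1)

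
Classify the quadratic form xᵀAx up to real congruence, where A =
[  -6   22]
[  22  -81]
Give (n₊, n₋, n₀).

Answer: (0, 2, 0)

Derivation:
step 0: pivot -6 → sign −
step 1: pivot -1/3 → sign −
signature = (0, 2, 0)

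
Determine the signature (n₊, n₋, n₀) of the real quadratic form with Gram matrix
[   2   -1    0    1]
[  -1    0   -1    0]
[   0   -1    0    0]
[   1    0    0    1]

Answer: (3, 1, 0)

Derivation:
step 0: pivot 2 → sign +
step 1: pivot -1/2 → sign −
step 2: pivot 2 → sign +
step 3: pivot 1/2 → sign +
signature = (3, 1, 0)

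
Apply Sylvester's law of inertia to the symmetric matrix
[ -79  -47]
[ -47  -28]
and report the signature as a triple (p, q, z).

step 0: pivot -79 → sign −
step 1: pivot -3/79 → sign −
signature = (0, 2, 0)

Answer: (0, 2, 0)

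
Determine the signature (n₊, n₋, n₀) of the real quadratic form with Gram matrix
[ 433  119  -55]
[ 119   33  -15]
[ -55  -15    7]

Answer: (2, 1, 0)

Derivation:
step 0: pivot 433 → sign +
step 1: pivot 128/433 → sign +
step 2: pivot -1/32 → sign −
signature = (2, 1, 0)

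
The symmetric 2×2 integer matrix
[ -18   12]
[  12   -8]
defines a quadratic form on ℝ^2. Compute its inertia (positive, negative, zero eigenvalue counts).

Answer: (0, 1, 1)

Derivation:
step 0: pivot -18 → sign −
step 1: row/col 1 already zero → sign 0
signature = (0, 1, 1)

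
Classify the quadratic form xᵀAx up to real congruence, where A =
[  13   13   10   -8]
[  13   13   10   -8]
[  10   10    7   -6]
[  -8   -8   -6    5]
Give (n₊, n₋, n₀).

Answer: (2, 1, 1)

Derivation:
step 0: pivot 13 → sign +
step 1: pivot -9/13 → sign −
step 2: pivot 1/9 → sign +
step 3: row/col 3 already zero → sign 0
signature = (2, 1, 1)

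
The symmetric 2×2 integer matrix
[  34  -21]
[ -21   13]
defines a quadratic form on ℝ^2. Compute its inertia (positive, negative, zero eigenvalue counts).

step 0: pivot 34 → sign +
step 1: pivot 1/34 → sign +
signature = (2, 0, 0)

Answer: (2, 0, 0)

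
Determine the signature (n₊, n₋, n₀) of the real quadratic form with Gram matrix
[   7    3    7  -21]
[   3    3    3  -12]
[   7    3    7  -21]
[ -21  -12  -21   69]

Answer: (3, 0, 1)

Derivation:
step 0: pivot 7 → sign +
step 1: pivot 12/7 → sign +
step 2: pivot 3/4 → sign +
step 3: row/col 3 already zero → sign 0
signature = (3, 0, 1)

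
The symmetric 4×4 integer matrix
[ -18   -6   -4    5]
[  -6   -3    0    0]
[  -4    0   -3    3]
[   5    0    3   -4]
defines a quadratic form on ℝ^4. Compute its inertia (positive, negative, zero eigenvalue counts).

step 0: pivot -18 → sign −
step 1: pivot -1 → sign −
step 2: pivot -1/3 → sign −
step 3: pivot 1/2 → sign +
signature = (1, 3, 0)

Answer: (1, 3, 0)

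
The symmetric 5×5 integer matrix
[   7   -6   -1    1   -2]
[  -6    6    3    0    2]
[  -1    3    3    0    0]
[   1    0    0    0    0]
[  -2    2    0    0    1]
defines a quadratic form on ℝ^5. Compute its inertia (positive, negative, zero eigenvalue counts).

Answer: (3, 2, 0)

Derivation:
step 0: pivot 7 → sign +
step 1: pivot 6/7 → sign +
step 2: pivot -5/2 → sign −
step 3: pivot 3/5 → sign +
step 4: pivot -1/3 → sign −
signature = (3, 2, 0)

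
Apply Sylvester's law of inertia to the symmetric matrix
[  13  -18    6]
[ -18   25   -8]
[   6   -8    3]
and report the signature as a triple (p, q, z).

step 0: pivot 13 → sign +
step 1: pivot 1/13 → sign +
step 2: pivot -1 → sign −
signature = (2, 1, 0)

Answer: (2, 1, 0)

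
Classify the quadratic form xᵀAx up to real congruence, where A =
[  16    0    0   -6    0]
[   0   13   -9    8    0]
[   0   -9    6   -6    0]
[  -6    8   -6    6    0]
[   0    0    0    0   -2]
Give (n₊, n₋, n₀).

Answer: (2, 3, 0)

Derivation:
step 0: pivot 16 → sign +
step 1: pivot 13 → sign +
step 2: pivot -3/13 → sign −
step 3: pivot -1/4 → sign −
step 4: pivot -2 → sign −
signature = (2, 3, 0)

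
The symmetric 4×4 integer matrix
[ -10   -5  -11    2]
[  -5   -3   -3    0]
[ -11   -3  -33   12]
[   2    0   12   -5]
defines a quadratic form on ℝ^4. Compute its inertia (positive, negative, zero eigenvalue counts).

Answer: (1, 3, 0)

Derivation:
step 0: pivot -10 → sign −
step 1: pivot -1/2 → sign −
step 2: pivot -42/5 → sign −
step 3: pivot 1/7 → sign +
signature = (1, 3, 0)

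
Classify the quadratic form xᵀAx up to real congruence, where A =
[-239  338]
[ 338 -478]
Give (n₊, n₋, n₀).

Answer: (1, 1, 0)

Derivation:
step 0: pivot -239 → sign −
step 1: pivot 2/239 → sign +
signature = (1, 1, 0)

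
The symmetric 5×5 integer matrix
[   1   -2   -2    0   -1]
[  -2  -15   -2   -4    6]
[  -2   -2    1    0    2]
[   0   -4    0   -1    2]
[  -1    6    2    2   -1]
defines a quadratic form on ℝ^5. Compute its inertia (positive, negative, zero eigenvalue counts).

Answer: (3, 2, 0)

Derivation:
step 0: pivot 1 → sign +
step 1: pivot -19 → sign −
step 2: pivot -21/19 → sign −
step 3: pivot 9/7 → sign +
step 4: pivot 2/9 → sign +
signature = (3, 2, 0)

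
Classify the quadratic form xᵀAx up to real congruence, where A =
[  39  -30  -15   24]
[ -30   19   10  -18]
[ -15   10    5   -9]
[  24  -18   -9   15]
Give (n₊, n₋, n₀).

Answer: (2, 2, 0)

Derivation:
step 0: pivot 39 → sign +
step 1: pivot -53/13 → sign −
step 2: pivot -10/53 → sign −
step 3: pivot 3/10 → sign +
signature = (2, 2, 0)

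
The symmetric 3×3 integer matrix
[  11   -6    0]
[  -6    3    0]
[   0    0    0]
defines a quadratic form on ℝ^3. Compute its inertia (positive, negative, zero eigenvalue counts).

step 0: pivot 11 → sign +
step 1: pivot -3/11 → sign −
step 2: row/col 2 already zero → sign 0
signature = (1, 1, 1)

Answer: (1, 1, 1)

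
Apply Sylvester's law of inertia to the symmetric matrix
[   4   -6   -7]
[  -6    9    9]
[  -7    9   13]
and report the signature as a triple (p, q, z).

Answer: (2, 1, 0)

Derivation:
step 0: pivot 4 → sign +
step 1: pivot 3/4 → sign +
step 2: pivot -3 → sign −
signature = (2, 1, 0)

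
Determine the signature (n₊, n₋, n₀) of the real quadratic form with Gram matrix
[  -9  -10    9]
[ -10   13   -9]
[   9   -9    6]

step 0: pivot -9 → sign −
step 1: pivot 217/9 → sign +
step 2: pivot 6/217 → sign +
signature = (2, 1, 0)

Answer: (2, 1, 0)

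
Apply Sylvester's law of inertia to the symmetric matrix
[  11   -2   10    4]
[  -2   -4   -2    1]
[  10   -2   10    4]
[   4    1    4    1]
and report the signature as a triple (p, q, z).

Answer: (3, 1, 0)

Derivation:
step 0: pivot 11 → sign +
step 1: pivot -48/11 → sign −
step 2: pivot 11/12 → sign +
step 3: pivot 3/22 → sign +
signature = (3, 1, 0)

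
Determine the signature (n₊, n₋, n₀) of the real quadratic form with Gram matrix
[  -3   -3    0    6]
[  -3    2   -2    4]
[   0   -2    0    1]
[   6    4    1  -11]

step 0: pivot -3 → sign −
step 1: pivot 5 → sign +
step 2: pivot -4/5 → sign −
step 3: pivot 1/4 → sign +
signature = (2, 2, 0)

Answer: (2, 2, 0)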